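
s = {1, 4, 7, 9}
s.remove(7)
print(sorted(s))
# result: [1, 4, 9]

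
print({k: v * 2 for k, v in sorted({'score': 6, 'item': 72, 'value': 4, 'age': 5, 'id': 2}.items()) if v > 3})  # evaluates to {'age': 10, 'item': 144, 'score': 12, 'value': 8}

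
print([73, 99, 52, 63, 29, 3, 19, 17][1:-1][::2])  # [99, 63, 3]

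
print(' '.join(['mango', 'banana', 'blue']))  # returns mango banana blue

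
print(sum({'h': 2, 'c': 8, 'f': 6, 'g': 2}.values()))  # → 18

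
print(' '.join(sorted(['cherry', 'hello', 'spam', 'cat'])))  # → cat cherry hello spam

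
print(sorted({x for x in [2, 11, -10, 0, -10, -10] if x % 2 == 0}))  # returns [-10, 0, 2]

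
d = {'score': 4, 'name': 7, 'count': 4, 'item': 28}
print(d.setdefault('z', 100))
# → 100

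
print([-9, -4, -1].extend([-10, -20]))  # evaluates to None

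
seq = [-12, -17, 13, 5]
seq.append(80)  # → [-12, -17, 13, 5, 80]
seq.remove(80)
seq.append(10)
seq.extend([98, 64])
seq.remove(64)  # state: [-12, -17, 13, 5, 10, 98]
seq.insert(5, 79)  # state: [-12, -17, 13, 5, 10, 79, 98]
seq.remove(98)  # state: [-12, -17, 13, 5, 10, 79]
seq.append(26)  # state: [-12, -17, 13, 5, 10, 79, 26]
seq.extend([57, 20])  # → [-12, -17, 13, 5, 10, 79, 26, 57, 20]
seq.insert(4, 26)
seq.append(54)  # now [-12, -17, 13, 5, 26, 10, 79, 26, 57, 20, 54]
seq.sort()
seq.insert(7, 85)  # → [-17, -12, 5, 10, 13, 20, 26, 85, 26, 54, 57, 79]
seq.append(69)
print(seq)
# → [-17, -12, 5, 10, 13, 20, 26, 85, 26, 54, 57, 79, 69]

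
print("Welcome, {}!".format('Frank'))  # Welcome, Frank!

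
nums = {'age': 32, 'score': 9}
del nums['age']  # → {'score': 9}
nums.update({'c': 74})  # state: {'score': 9, 'c': 74}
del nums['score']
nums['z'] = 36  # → {'c': 74, 'z': 36}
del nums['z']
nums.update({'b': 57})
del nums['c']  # {'b': 57}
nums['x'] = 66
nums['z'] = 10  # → {'b': 57, 'x': 66, 'z': 10}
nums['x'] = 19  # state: {'b': 57, 'x': 19, 'z': 10}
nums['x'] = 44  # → {'b': 57, 'x': 44, 'z': 10}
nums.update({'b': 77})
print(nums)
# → {'b': 77, 'x': 44, 'z': 10}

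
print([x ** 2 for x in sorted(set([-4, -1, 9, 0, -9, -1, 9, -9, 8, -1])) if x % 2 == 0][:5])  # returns [16, 0, 64]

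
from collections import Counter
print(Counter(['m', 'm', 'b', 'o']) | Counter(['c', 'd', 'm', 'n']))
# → Counter({'m': 2, 'b': 1, 'o': 1, 'c': 1, 'd': 1, 'n': 1})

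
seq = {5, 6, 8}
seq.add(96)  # {5, 6, 8, 96}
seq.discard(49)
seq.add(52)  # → {5, 6, 8, 52, 96}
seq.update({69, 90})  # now {5, 6, 8, 52, 69, 90, 96}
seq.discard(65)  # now {5, 6, 8, 52, 69, 90, 96}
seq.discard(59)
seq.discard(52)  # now {5, 6, 8, 69, 90, 96}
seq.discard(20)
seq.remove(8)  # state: {5, 6, 69, 90, 96}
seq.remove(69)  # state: {5, 6, 90, 96}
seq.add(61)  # {5, 6, 61, 90, 96}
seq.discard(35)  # {5, 6, 61, 90, 96}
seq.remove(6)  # {5, 61, 90, 96}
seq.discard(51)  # {5, 61, 90, 96}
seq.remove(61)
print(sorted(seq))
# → [5, 90, 96]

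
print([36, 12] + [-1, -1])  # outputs [36, 12, -1, -1]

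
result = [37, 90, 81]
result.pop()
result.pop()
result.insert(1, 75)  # [37, 75]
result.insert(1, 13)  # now [37, 13, 75]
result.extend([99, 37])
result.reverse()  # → [37, 99, 75, 13, 37]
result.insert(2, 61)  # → [37, 99, 61, 75, 13, 37]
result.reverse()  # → [37, 13, 75, 61, 99, 37]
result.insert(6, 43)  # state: [37, 13, 75, 61, 99, 37, 43]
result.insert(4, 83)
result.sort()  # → [13, 37, 37, 43, 61, 75, 83, 99]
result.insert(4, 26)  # [13, 37, 37, 43, 26, 61, 75, 83, 99]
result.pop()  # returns 99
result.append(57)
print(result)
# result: [13, 37, 37, 43, 26, 61, 75, 83, 57]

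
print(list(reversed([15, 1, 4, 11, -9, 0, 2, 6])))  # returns [6, 2, 0, -9, 11, 4, 1, 15]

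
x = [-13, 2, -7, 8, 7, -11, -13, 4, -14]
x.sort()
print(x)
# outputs [-14, -13, -13, -11, -7, 2, 4, 7, 8]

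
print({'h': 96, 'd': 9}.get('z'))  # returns None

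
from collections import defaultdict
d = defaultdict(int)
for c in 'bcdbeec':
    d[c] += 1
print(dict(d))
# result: {'b': 2, 'c': 2, 'd': 1, 'e': 2}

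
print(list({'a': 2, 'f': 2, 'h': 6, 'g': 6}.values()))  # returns [2, 2, 6, 6]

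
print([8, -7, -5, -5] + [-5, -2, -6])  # [8, -7, -5, -5, -5, -2, -6]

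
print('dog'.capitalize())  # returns Dog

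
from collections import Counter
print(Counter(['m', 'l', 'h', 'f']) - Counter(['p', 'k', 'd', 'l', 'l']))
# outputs Counter({'m': 1, 'h': 1, 'f': 1})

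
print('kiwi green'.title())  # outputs Kiwi Green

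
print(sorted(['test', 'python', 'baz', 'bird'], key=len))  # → ['baz', 'test', 'bird', 'python']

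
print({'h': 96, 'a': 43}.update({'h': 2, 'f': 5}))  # None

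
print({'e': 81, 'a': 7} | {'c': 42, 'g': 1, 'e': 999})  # {'e': 999, 'a': 7, 'c': 42, 'g': 1}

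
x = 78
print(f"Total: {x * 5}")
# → Total: 390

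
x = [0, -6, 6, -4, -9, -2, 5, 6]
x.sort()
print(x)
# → [-9, -6, -4, -2, 0, 5, 6, 6]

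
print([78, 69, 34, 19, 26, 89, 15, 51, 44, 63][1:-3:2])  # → [69, 19, 89]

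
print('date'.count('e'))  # 1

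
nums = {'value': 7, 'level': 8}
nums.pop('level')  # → 8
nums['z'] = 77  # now {'value': 7, 'z': 77}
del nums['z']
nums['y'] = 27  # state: {'value': 7, 'y': 27}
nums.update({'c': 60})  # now {'value': 7, 'y': 27, 'c': 60}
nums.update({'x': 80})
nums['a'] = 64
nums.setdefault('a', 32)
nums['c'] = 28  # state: {'value': 7, 'y': 27, 'c': 28, 'x': 80, 'a': 64}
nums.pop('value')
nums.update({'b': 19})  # {'y': 27, 'c': 28, 'x': 80, 'a': 64, 'b': 19}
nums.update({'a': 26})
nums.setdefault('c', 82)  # 28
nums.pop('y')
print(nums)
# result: {'c': 28, 'x': 80, 'a': 26, 'b': 19}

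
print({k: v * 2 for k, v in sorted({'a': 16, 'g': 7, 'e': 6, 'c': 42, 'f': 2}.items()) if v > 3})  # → {'a': 32, 'c': 84, 'e': 12, 'g': 14}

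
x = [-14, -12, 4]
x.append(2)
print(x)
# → [-14, -12, 4, 2]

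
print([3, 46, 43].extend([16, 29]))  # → None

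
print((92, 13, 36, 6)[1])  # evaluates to 13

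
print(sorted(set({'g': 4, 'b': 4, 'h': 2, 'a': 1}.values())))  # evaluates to [1, 2, 4]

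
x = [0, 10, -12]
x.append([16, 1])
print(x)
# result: [0, 10, -12, [16, 1]]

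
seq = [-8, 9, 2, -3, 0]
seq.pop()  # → 0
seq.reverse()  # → [-3, 2, 9, -8]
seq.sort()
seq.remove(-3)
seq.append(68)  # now [-8, 2, 9, 68]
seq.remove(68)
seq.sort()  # [-8, 2, 9]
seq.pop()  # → 9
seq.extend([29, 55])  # [-8, 2, 29, 55]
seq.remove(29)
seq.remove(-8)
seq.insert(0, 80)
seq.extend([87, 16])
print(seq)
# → [80, 2, 55, 87, 16]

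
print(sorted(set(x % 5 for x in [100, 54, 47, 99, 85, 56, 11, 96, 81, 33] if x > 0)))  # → [0, 1, 2, 3, 4]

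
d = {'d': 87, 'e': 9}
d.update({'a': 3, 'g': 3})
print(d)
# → {'d': 87, 'e': 9, 'a': 3, 'g': 3}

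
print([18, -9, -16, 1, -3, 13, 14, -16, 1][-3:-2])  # [14]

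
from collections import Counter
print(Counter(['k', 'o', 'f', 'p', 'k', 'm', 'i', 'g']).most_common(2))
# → [('k', 2), ('o', 1)]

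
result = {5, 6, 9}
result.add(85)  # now {5, 6, 9, 85}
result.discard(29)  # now {5, 6, 9, 85}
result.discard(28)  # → {5, 6, 9, 85}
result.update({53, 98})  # {5, 6, 9, 53, 85, 98}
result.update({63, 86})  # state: {5, 6, 9, 53, 63, 85, 86, 98}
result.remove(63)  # {5, 6, 9, 53, 85, 86, 98}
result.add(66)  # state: {5, 6, 9, 53, 66, 85, 86, 98}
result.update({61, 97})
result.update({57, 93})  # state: {5, 6, 9, 53, 57, 61, 66, 85, 86, 93, 97, 98}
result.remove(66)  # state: {5, 6, 9, 53, 57, 61, 85, 86, 93, 97, 98}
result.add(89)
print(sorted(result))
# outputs [5, 6, 9, 53, 57, 61, 85, 86, 89, 93, 97, 98]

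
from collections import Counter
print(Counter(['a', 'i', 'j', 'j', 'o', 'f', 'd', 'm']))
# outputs Counter({'j': 2, 'a': 1, 'i': 1, 'o': 1, 'f': 1, 'd': 1, 'm': 1})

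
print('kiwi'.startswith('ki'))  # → True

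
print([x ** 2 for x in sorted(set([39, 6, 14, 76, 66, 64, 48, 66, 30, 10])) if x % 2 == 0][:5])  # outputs [36, 100, 196, 900, 2304]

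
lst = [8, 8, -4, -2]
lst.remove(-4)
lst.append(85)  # [8, 8, -2, 85]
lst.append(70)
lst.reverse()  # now [70, 85, -2, 8, 8]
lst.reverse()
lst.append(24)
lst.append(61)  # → [8, 8, -2, 85, 70, 24, 61]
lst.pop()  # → 61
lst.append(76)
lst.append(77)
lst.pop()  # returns 77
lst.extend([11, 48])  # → [8, 8, -2, 85, 70, 24, 76, 11, 48]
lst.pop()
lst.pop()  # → 11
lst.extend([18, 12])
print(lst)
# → [8, 8, -2, 85, 70, 24, 76, 18, 12]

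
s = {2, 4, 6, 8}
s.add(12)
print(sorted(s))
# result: [2, 4, 6, 8, 12]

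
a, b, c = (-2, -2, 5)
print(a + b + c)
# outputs 1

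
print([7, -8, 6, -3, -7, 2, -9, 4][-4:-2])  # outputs [-7, 2]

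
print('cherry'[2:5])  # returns err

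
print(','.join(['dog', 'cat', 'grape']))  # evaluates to dog,cat,grape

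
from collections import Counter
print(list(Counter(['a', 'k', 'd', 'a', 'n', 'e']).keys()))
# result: ['a', 'k', 'd', 'n', 'e']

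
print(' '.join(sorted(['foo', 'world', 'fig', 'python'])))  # fig foo python world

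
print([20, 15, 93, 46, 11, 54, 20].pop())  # 20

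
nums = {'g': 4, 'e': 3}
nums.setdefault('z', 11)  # 11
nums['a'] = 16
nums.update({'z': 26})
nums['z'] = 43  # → {'g': 4, 'e': 3, 'z': 43, 'a': 16}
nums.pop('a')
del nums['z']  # {'g': 4, 'e': 3}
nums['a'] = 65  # {'g': 4, 'e': 3, 'a': 65}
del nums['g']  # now {'e': 3, 'a': 65}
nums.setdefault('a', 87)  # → 65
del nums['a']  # {'e': 3}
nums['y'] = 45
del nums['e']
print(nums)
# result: {'y': 45}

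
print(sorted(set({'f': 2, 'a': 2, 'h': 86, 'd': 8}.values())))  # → [2, 8, 86]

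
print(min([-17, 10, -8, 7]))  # -17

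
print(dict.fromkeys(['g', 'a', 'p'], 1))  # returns {'g': 1, 'a': 1, 'p': 1}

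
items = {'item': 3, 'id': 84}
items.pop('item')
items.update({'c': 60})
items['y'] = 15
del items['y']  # {'id': 84, 'c': 60}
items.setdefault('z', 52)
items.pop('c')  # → 60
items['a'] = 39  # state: {'id': 84, 'z': 52, 'a': 39}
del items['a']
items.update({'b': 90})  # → {'id': 84, 'z': 52, 'b': 90}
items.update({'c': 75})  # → {'id': 84, 'z': 52, 'b': 90, 'c': 75}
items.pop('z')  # 52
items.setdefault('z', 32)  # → 32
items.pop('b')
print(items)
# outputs {'id': 84, 'c': 75, 'z': 32}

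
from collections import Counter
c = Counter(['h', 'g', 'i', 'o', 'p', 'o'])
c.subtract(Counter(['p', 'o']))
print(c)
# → Counter({'h': 1, 'g': 1, 'i': 1, 'o': 1, 'p': 0})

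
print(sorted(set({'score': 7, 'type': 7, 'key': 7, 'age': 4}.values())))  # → [4, 7]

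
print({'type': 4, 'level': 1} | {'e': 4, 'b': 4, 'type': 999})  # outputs {'type': 999, 'level': 1, 'e': 4, 'b': 4}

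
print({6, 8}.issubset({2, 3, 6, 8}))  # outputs True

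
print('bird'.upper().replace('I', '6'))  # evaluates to B6RD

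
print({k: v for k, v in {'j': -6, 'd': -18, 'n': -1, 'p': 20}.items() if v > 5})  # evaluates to {'p': 20}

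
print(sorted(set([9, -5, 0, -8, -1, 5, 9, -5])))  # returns [-8, -5, -1, 0, 5, 9]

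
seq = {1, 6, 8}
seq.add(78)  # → {1, 6, 8, 78}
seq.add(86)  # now {1, 6, 8, 78, 86}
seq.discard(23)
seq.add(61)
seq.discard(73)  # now {1, 6, 8, 61, 78, 86}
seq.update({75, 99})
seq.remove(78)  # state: {1, 6, 8, 61, 75, 86, 99}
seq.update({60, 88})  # {1, 6, 8, 60, 61, 75, 86, 88, 99}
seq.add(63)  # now {1, 6, 8, 60, 61, 63, 75, 86, 88, 99}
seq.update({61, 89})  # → {1, 6, 8, 60, 61, 63, 75, 86, 88, 89, 99}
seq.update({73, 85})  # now {1, 6, 8, 60, 61, 63, 73, 75, 85, 86, 88, 89, 99}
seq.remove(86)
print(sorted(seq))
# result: [1, 6, 8, 60, 61, 63, 73, 75, 85, 88, 89, 99]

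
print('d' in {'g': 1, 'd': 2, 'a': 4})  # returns True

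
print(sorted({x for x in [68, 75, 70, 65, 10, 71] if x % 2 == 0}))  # [10, 68, 70]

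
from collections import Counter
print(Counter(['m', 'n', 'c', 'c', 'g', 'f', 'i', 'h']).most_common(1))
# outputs [('c', 2)]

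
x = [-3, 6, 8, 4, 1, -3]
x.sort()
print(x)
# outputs [-3, -3, 1, 4, 6, 8]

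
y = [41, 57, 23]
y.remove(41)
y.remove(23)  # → [57]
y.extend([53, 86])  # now [57, 53, 86]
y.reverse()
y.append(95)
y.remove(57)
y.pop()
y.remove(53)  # [86]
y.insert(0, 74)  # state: [74, 86]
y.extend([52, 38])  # [74, 86, 52, 38]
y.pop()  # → 38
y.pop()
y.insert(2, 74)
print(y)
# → [74, 86, 74]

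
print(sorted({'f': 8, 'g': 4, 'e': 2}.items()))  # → [('e', 2), ('f', 8), ('g', 4)]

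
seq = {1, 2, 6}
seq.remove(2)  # {1, 6}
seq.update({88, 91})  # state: {1, 6, 88, 91}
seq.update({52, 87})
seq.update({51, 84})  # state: {1, 6, 51, 52, 84, 87, 88, 91}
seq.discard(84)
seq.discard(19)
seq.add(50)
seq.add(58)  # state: {1, 6, 50, 51, 52, 58, 87, 88, 91}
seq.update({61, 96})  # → {1, 6, 50, 51, 52, 58, 61, 87, 88, 91, 96}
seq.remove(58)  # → {1, 6, 50, 51, 52, 61, 87, 88, 91, 96}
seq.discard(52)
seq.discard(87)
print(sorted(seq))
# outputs [1, 6, 50, 51, 61, 88, 91, 96]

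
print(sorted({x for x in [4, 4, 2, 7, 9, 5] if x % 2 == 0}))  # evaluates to [2, 4]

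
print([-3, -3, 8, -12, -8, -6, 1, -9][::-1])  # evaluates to [-9, 1, -6, -8, -12, 8, -3, -3]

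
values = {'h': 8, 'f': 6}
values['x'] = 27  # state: {'h': 8, 'f': 6, 'x': 27}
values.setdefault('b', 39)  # 39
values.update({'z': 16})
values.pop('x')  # 27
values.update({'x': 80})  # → {'h': 8, 'f': 6, 'b': 39, 'z': 16, 'x': 80}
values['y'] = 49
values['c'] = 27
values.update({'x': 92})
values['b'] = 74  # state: {'h': 8, 'f': 6, 'b': 74, 'z': 16, 'x': 92, 'y': 49, 'c': 27}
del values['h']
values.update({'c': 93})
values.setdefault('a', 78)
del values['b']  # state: {'f': 6, 'z': 16, 'x': 92, 'y': 49, 'c': 93, 'a': 78}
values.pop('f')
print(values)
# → {'z': 16, 'x': 92, 'y': 49, 'c': 93, 'a': 78}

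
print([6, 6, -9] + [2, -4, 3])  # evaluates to [6, 6, -9, 2, -4, 3]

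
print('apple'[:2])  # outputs ap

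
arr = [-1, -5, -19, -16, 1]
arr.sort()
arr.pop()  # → 1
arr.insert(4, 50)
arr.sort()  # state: [-19, -16, -5, -1, 50]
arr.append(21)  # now [-19, -16, -5, -1, 50, 21]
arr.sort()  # [-19, -16, -5, -1, 21, 50]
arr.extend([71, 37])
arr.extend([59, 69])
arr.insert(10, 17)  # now [-19, -16, -5, -1, 21, 50, 71, 37, 59, 69, 17]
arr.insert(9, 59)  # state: [-19, -16, -5, -1, 21, 50, 71, 37, 59, 59, 69, 17]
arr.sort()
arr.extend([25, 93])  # [-19, -16, -5, -1, 17, 21, 37, 50, 59, 59, 69, 71, 25, 93]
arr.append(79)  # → [-19, -16, -5, -1, 17, 21, 37, 50, 59, 59, 69, 71, 25, 93, 79]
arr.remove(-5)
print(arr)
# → [-19, -16, -1, 17, 21, 37, 50, 59, 59, 69, 71, 25, 93, 79]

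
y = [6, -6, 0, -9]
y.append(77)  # [6, -6, 0, -9, 77]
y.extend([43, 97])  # [6, -6, 0, -9, 77, 43, 97]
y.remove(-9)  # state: [6, -6, 0, 77, 43, 97]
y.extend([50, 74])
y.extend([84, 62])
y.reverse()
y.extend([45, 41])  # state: [62, 84, 74, 50, 97, 43, 77, 0, -6, 6, 45, 41]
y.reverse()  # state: [41, 45, 6, -6, 0, 77, 43, 97, 50, 74, 84, 62]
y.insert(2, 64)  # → [41, 45, 64, 6, -6, 0, 77, 43, 97, 50, 74, 84, 62]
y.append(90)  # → [41, 45, 64, 6, -6, 0, 77, 43, 97, 50, 74, 84, 62, 90]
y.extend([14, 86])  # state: [41, 45, 64, 6, -6, 0, 77, 43, 97, 50, 74, 84, 62, 90, 14, 86]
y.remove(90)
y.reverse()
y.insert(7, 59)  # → [86, 14, 62, 84, 74, 50, 97, 59, 43, 77, 0, -6, 6, 64, 45, 41]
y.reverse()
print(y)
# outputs [41, 45, 64, 6, -6, 0, 77, 43, 59, 97, 50, 74, 84, 62, 14, 86]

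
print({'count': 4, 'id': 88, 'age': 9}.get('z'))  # None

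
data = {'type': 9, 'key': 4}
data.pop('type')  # 9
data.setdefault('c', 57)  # 57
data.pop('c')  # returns 57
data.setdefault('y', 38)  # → 38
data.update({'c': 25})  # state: {'key': 4, 'y': 38, 'c': 25}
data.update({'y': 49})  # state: {'key': 4, 'y': 49, 'c': 25}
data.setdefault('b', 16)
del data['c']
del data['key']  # {'y': 49, 'b': 16}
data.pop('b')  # 16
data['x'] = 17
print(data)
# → {'y': 49, 'x': 17}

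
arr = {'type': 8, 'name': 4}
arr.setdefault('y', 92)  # 92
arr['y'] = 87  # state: {'type': 8, 'name': 4, 'y': 87}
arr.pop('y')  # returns 87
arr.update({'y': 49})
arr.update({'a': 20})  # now {'type': 8, 'name': 4, 'y': 49, 'a': 20}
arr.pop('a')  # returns 20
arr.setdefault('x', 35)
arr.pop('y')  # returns 49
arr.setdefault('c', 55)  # 55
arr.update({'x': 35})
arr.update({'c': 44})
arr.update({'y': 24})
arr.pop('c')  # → 44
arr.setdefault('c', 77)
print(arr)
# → {'type': 8, 'name': 4, 'x': 35, 'y': 24, 'c': 77}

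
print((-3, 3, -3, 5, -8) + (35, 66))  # (-3, 3, -3, 5, -8, 35, 66)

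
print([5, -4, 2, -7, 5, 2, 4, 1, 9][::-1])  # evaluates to [9, 1, 4, 2, 5, -7, 2, -4, 5]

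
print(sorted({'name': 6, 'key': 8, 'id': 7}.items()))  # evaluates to [('id', 7), ('key', 8), ('name', 6)]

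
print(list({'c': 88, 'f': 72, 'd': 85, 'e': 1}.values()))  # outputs [88, 72, 85, 1]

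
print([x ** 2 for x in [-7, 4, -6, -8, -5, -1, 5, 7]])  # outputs [49, 16, 36, 64, 25, 1, 25, 49]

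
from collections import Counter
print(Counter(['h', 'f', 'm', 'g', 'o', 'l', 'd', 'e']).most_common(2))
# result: [('h', 1), ('f', 1)]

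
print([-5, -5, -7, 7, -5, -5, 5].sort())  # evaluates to None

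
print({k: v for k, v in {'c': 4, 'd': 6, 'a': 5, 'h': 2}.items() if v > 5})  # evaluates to {'d': 6}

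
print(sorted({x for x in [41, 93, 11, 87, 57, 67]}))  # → [11, 41, 57, 67, 87, 93]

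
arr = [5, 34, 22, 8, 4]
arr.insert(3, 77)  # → [5, 34, 22, 77, 8, 4]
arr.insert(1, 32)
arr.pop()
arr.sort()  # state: [5, 8, 22, 32, 34, 77]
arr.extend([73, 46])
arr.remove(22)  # [5, 8, 32, 34, 77, 73, 46]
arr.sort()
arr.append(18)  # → [5, 8, 32, 34, 46, 73, 77, 18]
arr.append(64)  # [5, 8, 32, 34, 46, 73, 77, 18, 64]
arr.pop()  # 64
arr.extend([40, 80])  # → [5, 8, 32, 34, 46, 73, 77, 18, 40, 80]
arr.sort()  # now [5, 8, 18, 32, 34, 40, 46, 73, 77, 80]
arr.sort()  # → [5, 8, 18, 32, 34, 40, 46, 73, 77, 80]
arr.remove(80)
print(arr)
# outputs [5, 8, 18, 32, 34, 40, 46, 73, 77]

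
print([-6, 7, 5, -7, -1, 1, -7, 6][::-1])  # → [6, -7, 1, -1, -7, 5, 7, -6]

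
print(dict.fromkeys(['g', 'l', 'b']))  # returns {'g': None, 'l': None, 'b': None}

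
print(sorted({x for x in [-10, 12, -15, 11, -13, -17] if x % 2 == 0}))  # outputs [-10, 12]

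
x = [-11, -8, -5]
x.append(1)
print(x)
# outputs [-11, -8, -5, 1]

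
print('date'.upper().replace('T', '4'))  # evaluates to DA4E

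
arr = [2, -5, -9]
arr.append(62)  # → [2, -5, -9, 62]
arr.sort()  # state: [-9, -5, 2, 62]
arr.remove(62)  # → [-9, -5, 2]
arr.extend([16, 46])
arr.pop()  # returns 46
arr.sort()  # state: [-9, -5, 2, 16]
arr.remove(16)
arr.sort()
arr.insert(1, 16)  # [-9, 16, -5, 2]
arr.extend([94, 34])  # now [-9, 16, -5, 2, 94, 34]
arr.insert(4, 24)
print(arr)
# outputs [-9, 16, -5, 2, 24, 94, 34]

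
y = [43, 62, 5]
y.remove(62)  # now [43, 5]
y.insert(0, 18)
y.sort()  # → [5, 18, 43]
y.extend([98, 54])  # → [5, 18, 43, 98, 54]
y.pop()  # 54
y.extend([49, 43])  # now [5, 18, 43, 98, 49, 43]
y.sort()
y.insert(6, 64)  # [5, 18, 43, 43, 49, 98, 64]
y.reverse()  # [64, 98, 49, 43, 43, 18, 5]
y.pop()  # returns 5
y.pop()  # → 18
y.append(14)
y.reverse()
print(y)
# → [14, 43, 43, 49, 98, 64]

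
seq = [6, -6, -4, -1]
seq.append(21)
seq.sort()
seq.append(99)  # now [-6, -4, -1, 6, 21, 99]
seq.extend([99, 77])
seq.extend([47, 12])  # [-6, -4, -1, 6, 21, 99, 99, 77, 47, 12]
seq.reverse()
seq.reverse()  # [-6, -4, -1, 6, 21, 99, 99, 77, 47, 12]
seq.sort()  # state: [-6, -4, -1, 6, 12, 21, 47, 77, 99, 99]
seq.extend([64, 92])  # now [-6, -4, -1, 6, 12, 21, 47, 77, 99, 99, 64, 92]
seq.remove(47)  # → [-6, -4, -1, 6, 12, 21, 77, 99, 99, 64, 92]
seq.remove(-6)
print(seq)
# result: [-4, -1, 6, 12, 21, 77, 99, 99, 64, 92]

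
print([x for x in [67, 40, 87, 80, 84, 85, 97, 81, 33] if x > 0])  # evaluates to [67, 40, 87, 80, 84, 85, 97, 81, 33]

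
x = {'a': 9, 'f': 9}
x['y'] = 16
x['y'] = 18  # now {'a': 9, 'f': 9, 'y': 18}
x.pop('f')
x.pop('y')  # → 18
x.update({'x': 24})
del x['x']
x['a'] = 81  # {'a': 81}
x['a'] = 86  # {'a': 86}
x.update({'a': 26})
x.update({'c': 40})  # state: {'a': 26, 'c': 40}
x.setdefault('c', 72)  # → 40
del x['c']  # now {'a': 26}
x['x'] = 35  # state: {'a': 26, 'x': 35}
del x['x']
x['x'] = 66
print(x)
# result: {'a': 26, 'x': 66}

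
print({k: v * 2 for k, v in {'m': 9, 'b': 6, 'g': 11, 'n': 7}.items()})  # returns {'m': 18, 'b': 12, 'g': 22, 'n': 14}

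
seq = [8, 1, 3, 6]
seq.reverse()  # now [6, 3, 1, 8]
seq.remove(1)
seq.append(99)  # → [6, 3, 8, 99]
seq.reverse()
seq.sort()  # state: [3, 6, 8, 99]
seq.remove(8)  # [3, 6, 99]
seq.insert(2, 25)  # [3, 6, 25, 99]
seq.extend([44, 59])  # [3, 6, 25, 99, 44, 59]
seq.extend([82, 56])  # [3, 6, 25, 99, 44, 59, 82, 56]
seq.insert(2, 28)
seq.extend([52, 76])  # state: [3, 6, 28, 25, 99, 44, 59, 82, 56, 52, 76]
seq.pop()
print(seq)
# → [3, 6, 28, 25, 99, 44, 59, 82, 56, 52]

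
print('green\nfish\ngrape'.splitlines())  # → ['green', 'fish', 'grape']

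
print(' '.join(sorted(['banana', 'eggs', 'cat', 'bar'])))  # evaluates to banana bar cat eggs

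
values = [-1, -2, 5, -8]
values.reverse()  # [-8, 5, -2, -1]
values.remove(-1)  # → [-8, 5, -2]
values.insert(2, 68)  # [-8, 5, 68, -2]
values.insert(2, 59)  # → [-8, 5, 59, 68, -2]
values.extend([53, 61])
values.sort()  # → [-8, -2, 5, 53, 59, 61, 68]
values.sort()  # [-8, -2, 5, 53, 59, 61, 68]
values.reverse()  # [68, 61, 59, 53, 5, -2, -8]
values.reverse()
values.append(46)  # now [-8, -2, 5, 53, 59, 61, 68, 46]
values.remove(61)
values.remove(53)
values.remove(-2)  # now [-8, 5, 59, 68, 46]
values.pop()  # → 46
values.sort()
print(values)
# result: [-8, 5, 59, 68]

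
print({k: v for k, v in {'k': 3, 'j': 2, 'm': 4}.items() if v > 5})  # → {}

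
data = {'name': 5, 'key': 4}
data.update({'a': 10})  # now {'name': 5, 'key': 4, 'a': 10}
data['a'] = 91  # {'name': 5, 'key': 4, 'a': 91}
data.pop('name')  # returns 5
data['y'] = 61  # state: {'key': 4, 'a': 91, 'y': 61}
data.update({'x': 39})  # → {'key': 4, 'a': 91, 'y': 61, 'x': 39}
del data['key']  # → {'a': 91, 'y': 61, 'x': 39}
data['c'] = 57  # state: {'a': 91, 'y': 61, 'x': 39, 'c': 57}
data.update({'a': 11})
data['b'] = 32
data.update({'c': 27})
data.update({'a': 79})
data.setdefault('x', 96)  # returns 39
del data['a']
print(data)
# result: {'y': 61, 'x': 39, 'c': 27, 'b': 32}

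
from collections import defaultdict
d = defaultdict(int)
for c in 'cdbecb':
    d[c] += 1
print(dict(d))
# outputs {'c': 2, 'd': 1, 'b': 2, 'e': 1}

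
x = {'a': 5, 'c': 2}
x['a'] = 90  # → {'a': 90, 'c': 2}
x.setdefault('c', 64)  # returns 2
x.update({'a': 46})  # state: {'a': 46, 'c': 2}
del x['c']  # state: {'a': 46}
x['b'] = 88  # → {'a': 46, 'b': 88}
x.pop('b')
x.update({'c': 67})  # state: {'a': 46, 'c': 67}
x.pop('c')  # 67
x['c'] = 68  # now {'a': 46, 'c': 68}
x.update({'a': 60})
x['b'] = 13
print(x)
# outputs {'a': 60, 'c': 68, 'b': 13}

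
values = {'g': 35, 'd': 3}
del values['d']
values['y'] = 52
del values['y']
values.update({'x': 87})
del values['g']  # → {'x': 87}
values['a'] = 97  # {'x': 87, 'a': 97}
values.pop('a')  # 97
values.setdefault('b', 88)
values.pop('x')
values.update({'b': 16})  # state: {'b': 16}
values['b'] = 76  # {'b': 76}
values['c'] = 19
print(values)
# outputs {'b': 76, 'c': 19}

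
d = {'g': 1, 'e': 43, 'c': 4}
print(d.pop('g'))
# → 1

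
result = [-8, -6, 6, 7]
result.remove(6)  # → [-8, -6, 7]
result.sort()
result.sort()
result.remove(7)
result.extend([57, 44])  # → [-8, -6, 57, 44]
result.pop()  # 44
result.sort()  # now [-8, -6, 57]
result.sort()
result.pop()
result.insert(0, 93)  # [93, -8, -6]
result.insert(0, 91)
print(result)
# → [91, 93, -8, -6]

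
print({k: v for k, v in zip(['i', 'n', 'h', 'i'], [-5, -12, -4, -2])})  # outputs {'i': -2, 'n': -12, 'h': -4}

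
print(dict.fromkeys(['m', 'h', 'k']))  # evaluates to {'m': None, 'h': None, 'k': None}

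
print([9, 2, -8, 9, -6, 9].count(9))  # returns 3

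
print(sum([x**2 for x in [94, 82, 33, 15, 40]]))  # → 18474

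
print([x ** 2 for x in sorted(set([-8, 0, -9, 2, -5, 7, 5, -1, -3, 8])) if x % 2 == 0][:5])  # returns [64, 0, 4, 64]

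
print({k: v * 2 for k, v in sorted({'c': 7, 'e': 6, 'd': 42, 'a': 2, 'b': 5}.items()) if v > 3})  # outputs {'b': 10, 'c': 14, 'd': 84, 'e': 12}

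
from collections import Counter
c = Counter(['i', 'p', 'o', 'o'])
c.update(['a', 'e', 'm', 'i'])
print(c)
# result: Counter({'i': 2, 'o': 2, 'p': 1, 'a': 1, 'e': 1, 'm': 1})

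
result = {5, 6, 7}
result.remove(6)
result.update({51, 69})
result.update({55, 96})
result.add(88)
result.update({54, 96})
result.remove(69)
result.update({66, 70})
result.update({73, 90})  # {5, 7, 51, 54, 55, 66, 70, 73, 88, 90, 96}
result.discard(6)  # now {5, 7, 51, 54, 55, 66, 70, 73, 88, 90, 96}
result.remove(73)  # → {5, 7, 51, 54, 55, 66, 70, 88, 90, 96}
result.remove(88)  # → {5, 7, 51, 54, 55, 66, 70, 90, 96}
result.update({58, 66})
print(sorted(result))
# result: [5, 7, 51, 54, 55, 58, 66, 70, 90, 96]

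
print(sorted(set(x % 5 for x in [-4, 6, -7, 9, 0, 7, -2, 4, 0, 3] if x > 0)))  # [1, 2, 3, 4]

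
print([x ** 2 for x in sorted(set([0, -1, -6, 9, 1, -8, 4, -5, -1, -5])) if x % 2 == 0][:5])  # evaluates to [64, 36, 0, 16]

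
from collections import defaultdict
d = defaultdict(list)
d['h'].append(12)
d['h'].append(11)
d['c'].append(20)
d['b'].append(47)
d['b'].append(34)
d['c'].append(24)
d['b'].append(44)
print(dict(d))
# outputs {'h': [12, 11], 'c': [20, 24], 'b': [47, 34, 44]}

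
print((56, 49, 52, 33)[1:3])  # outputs (49, 52)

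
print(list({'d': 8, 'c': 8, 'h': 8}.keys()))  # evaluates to ['d', 'c', 'h']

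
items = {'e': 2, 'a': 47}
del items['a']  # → {'e': 2}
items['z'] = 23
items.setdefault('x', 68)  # 68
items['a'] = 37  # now {'e': 2, 'z': 23, 'x': 68, 'a': 37}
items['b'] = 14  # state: {'e': 2, 'z': 23, 'x': 68, 'a': 37, 'b': 14}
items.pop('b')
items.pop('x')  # 68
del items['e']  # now {'z': 23, 'a': 37}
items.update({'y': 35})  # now {'z': 23, 'a': 37, 'y': 35}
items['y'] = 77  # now {'z': 23, 'a': 37, 'y': 77}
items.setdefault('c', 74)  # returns 74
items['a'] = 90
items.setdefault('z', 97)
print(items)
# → {'z': 23, 'a': 90, 'y': 77, 'c': 74}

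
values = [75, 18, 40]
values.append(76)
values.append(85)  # [75, 18, 40, 76, 85]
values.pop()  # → 85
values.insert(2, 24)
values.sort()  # [18, 24, 40, 75, 76]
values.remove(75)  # [18, 24, 40, 76]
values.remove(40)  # [18, 24, 76]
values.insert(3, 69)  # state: [18, 24, 76, 69]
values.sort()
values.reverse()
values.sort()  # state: [18, 24, 69, 76]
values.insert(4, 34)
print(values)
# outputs [18, 24, 69, 76, 34]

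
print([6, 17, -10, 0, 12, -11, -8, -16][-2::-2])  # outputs [-8, 12, -10, 6]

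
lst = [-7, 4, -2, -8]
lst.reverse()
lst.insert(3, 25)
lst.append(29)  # [-8, -2, 4, 25, -7, 29]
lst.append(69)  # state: [-8, -2, 4, 25, -7, 29, 69]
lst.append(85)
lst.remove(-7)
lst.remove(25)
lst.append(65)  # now [-8, -2, 4, 29, 69, 85, 65]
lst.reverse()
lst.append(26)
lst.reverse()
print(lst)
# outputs [26, -8, -2, 4, 29, 69, 85, 65]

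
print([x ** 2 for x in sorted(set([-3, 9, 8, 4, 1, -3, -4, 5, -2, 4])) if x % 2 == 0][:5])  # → [16, 4, 16, 64]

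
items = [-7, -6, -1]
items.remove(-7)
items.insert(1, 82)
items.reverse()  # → [-1, 82, -6]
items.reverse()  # [-6, 82, -1]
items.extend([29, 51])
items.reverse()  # [51, 29, -1, 82, -6]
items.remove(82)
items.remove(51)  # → [29, -1, -6]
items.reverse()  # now [-6, -1, 29]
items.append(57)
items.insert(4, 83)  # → [-6, -1, 29, 57, 83]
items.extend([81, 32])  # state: [-6, -1, 29, 57, 83, 81, 32]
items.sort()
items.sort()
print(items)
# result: [-6, -1, 29, 32, 57, 81, 83]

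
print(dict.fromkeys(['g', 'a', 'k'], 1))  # {'g': 1, 'a': 1, 'k': 1}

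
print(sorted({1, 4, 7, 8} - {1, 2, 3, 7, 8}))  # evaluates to [4]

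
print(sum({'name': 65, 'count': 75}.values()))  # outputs 140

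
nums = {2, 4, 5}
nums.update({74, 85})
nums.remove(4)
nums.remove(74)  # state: {2, 5, 85}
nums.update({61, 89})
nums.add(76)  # {2, 5, 61, 76, 85, 89}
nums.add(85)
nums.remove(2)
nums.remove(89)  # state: {5, 61, 76, 85}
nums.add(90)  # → {5, 61, 76, 85, 90}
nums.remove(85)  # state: {5, 61, 76, 90}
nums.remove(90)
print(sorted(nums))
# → [5, 61, 76]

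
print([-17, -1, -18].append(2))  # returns None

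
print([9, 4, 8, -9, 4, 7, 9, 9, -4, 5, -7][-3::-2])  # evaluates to [-4, 9, 4, 8, 9]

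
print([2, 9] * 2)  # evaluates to [2, 9, 2, 9]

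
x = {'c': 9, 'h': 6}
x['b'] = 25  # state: {'c': 9, 'h': 6, 'b': 25}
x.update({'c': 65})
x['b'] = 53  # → {'c': 65, 'h': 6, 'b': 53}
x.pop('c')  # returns 65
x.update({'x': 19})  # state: {'h': 6, 'b': 53, 'x': 19}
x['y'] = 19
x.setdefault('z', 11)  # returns 11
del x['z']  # {'h': 6, 'b': 53, 'x': 19, 'y': 19}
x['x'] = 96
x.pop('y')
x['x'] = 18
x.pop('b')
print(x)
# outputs {'h': 6, 'x': 18}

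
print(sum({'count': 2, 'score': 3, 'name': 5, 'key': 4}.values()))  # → 14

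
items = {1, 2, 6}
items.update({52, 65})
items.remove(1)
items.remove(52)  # {2, 6, 65}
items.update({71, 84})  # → {2, 6, 65, 71, 84}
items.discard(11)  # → {2, 6, 65, 71, 84}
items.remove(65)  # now {2, 6, 71, 84}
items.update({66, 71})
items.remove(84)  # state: {2, 6, 66, 71}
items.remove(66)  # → {2, 6, 71}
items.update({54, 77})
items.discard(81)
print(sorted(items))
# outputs [2, 6, 54, 71, 77]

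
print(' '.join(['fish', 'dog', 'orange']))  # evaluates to fish dog orange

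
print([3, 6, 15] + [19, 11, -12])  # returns [3, 6, 15, 19, 11, -12]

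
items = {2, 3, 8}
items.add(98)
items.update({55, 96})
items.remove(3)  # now {2, 8, 55, 96, 98}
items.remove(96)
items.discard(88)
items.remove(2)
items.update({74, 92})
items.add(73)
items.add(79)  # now {8, 55, 73, 74, 79, 92, 98}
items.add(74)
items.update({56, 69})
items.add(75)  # {8, 55, 56, 69, 73, 74, 75, 79, 92, 98}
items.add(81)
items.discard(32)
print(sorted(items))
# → [8, 55, 56, 69, 73, 74, 75, 79, 81, 92, 98]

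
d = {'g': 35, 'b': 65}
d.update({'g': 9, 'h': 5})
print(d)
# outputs {'g': 9, 'b': 65, 'h': 5}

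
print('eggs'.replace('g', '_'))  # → e__s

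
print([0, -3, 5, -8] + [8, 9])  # [0, -3, 5, -8, 8, 9]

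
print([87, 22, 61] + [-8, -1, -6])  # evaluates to [87, 22, 61, -8, -1, -6]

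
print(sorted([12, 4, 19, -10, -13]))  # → [-13, -10, 4, 12, 19]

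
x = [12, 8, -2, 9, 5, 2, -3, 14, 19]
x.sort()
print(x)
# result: [-3, -2, 2, 5, 8, 9, 12, 14, 19]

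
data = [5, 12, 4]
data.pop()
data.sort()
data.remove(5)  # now [12]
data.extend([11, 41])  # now [12, 11, 41]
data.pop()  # 41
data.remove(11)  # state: [12]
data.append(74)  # [12, 74]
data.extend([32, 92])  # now [12, 74, 32, 92]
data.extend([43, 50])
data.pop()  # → 50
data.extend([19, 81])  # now [12, 74, 32, 92, 43, 19, 81]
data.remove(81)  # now [12, 74, 32, 92, 43, 19]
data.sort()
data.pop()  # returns 92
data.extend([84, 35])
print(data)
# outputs [12, 19, 32, 43, 74, 84, 35]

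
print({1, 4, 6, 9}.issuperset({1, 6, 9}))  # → True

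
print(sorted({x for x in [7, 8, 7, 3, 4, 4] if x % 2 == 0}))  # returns [4, 8]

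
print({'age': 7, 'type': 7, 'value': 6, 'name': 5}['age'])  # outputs 7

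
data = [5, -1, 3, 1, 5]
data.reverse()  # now [5, 1, 3, -1, 5]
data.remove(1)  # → [5, 3, -1, 5]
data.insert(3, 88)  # [5, 3, -1, 88, 5]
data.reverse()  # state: [5, 88, -1, 3, 5]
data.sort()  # [-1, 3, 5, 5, 88]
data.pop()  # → 88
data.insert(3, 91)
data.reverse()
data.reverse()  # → [-1, 3, 5, 91, 5]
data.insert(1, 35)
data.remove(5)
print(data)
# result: [-1, 35, 3, 91, 5]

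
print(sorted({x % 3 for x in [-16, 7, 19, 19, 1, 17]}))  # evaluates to [1, 2]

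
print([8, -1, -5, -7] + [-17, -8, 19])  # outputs [8, -1, -5, -7, -17, -8, 19]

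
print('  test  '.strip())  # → test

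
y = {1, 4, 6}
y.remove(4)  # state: {1, 6}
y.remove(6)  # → {1}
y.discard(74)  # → {1}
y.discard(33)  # {1}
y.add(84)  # {1, 84}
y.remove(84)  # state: {1}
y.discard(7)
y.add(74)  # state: {1, 74}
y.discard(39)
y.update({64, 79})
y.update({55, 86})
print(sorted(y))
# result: [1, 55, 64, 74, 79, 86]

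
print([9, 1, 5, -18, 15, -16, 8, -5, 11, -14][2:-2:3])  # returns [5, -16]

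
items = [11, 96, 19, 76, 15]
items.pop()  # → 15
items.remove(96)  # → [11, 19, 76]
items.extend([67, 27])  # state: [11, 19, 76, 67, 27]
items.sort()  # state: [11, 19, 27, 67, 76]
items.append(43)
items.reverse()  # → [43, 76, 67, 27, 19, 11]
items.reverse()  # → [11, 19, 27, 67, 76, 43]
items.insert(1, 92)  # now [11, 92, 19, 27, 67, 76, 43]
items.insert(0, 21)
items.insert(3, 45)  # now [21, 11, 92, 45, 19, 27, 67, 76, 43]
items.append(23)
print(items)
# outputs [21, 11, 92, 45, 19, 27, 67, 76, 43, 23]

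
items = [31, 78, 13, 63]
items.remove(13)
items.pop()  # 63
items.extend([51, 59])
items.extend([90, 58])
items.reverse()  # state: [58, 90, 59, 51, 78, 31]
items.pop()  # 31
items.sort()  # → [51, 58, 59, 78, 90]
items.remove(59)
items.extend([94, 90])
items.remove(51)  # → [58, 78, 90, 94, 90]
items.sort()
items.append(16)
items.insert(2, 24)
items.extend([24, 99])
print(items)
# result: [58, 78, 24, 90, 90, 94, 16, 24, 99]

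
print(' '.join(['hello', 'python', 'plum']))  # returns hello python plum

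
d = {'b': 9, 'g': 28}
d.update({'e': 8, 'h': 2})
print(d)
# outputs {'b': 9, 'g': 28, 'e': 8, 'h': 2}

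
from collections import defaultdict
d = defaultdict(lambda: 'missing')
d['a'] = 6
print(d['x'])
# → missing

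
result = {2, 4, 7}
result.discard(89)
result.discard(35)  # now {2, 4, 7}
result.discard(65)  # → {2, 4, 7}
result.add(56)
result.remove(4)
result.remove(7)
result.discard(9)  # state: {2, 56}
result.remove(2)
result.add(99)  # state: {56, 99}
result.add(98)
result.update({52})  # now {52, 56, 98, 99}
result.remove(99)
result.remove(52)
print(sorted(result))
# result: [56, 98]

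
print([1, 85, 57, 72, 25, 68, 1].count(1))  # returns 2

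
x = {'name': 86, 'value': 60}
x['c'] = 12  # {'name': 86, 'value': 60, 'c': 12}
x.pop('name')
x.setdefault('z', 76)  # 76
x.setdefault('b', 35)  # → 35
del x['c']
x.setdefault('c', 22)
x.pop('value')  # 60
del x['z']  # {'b': 35, 'c': 22}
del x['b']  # {'c': 22}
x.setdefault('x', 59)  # 59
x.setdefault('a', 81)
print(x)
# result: {'c': 22, 'x': 59, 'a': 81}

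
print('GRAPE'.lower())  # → grape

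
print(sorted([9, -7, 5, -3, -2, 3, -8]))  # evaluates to [-8, -7, -3, -2, 3, 5, 9]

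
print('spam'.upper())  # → SPAM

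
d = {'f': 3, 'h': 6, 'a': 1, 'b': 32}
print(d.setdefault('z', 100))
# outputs 100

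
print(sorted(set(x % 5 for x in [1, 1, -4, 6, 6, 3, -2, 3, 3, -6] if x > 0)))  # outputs [1, 3]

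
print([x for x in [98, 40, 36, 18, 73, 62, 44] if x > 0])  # [98, 40, 36, 18, 73, 62, 44]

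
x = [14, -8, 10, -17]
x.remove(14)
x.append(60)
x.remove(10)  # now [-8, -17, 60]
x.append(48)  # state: [-8, -17, 60, 48]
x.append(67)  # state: [-8, -17, 60, 48, 67]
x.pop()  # 67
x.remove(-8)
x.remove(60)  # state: [-17, 48]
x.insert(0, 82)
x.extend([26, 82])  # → [82, -17, 48, 26, 82]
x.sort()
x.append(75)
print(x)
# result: [-17, 26, 48, 82, 82, 75]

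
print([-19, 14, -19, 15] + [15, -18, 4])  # [-19, 14, -19, 15, 15, -18, 4]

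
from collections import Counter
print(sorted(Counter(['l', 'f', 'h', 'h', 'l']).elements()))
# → ['f', 'h', 'h', 'l', 'l']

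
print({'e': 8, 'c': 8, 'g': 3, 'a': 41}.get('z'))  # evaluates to None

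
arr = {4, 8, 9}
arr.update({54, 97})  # {4, 8, 9, 54, 97}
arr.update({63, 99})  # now {4, 8, 9, 54, 63, 97, 99}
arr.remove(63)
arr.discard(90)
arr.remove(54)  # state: {4, 8, 9, 97, 99}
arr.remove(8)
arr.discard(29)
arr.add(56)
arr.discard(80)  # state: {4, 9, 56, 97, 99}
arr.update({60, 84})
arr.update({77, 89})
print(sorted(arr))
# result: [4, 9, 56, 60, 77, 84, 89, 97, 99]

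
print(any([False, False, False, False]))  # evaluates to False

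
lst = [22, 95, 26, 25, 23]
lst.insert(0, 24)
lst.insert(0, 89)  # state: [89, 24, 22, 95, 26, 25, 23]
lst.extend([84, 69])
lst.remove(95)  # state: [89, 24, 22, 26, 25, 23, 84, 69]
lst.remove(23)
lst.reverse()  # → [69, 84, 25, 26, 22, 24, 89]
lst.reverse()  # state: [89, 24, 22, 26, 25, 84, 69]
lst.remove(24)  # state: [89, 22, 26, 25, 84, 69]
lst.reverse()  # [69, 84, 25, 26, 22, 89]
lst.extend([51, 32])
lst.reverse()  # [32, 51, 89, 22, 26, 25, 84, 69]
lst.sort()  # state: [22, 25, 26, 32, 51, 69, 84, 89]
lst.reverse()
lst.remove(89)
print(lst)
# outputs [84, 69, 51, 32, 26, 25, 22]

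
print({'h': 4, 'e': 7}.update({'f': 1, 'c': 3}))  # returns None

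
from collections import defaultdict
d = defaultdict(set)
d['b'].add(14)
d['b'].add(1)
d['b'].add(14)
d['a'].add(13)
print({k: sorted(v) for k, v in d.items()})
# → {'b': [1, 14], 'a': [13]}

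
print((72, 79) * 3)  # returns (72, 79, 72, 79, 72, 79)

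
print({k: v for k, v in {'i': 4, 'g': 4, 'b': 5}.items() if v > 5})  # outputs {}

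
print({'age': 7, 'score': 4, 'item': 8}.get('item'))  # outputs 8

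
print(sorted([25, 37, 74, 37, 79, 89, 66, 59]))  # [25, 37, 37, 59, 66, 74, 79, 89]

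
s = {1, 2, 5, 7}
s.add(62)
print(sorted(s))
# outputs [1, 2, 5, 7, 62]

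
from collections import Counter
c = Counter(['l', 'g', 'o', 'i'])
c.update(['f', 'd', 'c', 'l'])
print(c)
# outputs Counter({'l': 2, 'g': 1, 'o': 1, 'i': 1, 'f': 1, 'd': 1, 'c': 1})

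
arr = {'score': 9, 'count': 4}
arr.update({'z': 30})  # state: {'score': 9, 'count': 4, 'z': 30}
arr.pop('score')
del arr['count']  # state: {'z': 30}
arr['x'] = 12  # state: {'z': 30, 'x': 12}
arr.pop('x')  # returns 12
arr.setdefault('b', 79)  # 79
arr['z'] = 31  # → {'z': 31, 'b': 79}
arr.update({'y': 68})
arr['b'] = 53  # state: {'z': 31, 'b': 53, 'y': 68}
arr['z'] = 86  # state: {'z': 86, 'b': 53, 'y': 68}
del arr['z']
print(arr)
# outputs {'b': 53, 'y': 68}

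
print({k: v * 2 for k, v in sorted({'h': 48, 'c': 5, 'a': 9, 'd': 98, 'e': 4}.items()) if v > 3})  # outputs {'a': 18, 'c': 10, 'd': 196, 'e': 8, 'h': 96}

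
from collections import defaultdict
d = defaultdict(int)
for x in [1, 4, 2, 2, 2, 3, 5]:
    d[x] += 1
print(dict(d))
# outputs {1: 1, 4: 1, 2: 3, 3: 1, 5: 1}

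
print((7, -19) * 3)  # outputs (7, -19, 7, -19, 7, -19)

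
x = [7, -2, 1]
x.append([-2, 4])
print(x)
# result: [7, -2, 1, [-2, 4]]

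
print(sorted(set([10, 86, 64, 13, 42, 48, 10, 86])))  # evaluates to [10, 13, 42, 48, 64, 86]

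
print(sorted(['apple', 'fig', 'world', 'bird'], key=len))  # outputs ['fig', 'bird', 'apple', 'world']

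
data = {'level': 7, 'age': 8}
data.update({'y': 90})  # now {'level': 7, 'age': 8, 'y': 90}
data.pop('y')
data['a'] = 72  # {'level': 7, 'age': 8, 'a': 72}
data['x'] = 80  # {'level': 7, 'age': 8, 'a': 72, 'x': 80}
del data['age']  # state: {'level': 7, 'a': 72, 'x': 80}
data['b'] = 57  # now {'level': 7, 'a': 72, 'x': 80, 'b': 57}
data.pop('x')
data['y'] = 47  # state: {'level': 7, 'a': 72, 'b': 57, 'y': 47}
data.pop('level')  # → 7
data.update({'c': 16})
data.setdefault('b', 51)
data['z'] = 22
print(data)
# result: {'a': 72, 'b': 57, 'y': 47, 'c': 16, 'z': 22}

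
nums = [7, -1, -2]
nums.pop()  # -2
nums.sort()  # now [-1, 7]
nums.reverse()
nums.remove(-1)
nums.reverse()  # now [7]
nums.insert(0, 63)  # [63, 7]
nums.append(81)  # [63, 7, 81]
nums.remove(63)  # [7, 81]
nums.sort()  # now [7, 81]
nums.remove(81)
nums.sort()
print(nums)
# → [7]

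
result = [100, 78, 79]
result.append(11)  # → [100, 78, 79, 11]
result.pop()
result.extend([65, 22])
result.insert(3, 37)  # [100, 78, 79, 37, 65, 22]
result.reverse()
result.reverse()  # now [100, 78, 79, 37, 65, 22]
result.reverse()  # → [22, 65, 37, 79, 78, 100]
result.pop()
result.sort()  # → [22, 37, 65, 78, 79]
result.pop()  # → 79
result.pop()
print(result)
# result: [22, 37, 65]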